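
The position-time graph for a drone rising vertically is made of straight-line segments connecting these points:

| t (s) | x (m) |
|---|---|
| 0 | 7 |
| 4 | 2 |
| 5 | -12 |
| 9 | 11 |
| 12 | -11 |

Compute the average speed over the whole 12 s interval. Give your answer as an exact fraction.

16/3 m/s

Average speed = (total path length)/(elapsed time); on a piecewise-linear x-t graph the path length is Σ|Δx|.
0–4 s: |Δx| = |2 − 7| = 5 m
4–5 s: |Δx| = |-12 − 2| = 14 m
5–9 s: |Δx| = |11 − -12| = 23 m
9–12 s: |Δx| = |-11 − 11| = 22 m
Total path = 64 m; average speed = 64/12 = 16/3 m/s.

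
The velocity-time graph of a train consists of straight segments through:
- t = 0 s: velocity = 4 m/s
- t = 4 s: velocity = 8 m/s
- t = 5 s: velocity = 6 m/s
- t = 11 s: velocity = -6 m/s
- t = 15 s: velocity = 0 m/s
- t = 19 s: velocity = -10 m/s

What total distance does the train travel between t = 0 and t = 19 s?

Total distance travelled is ∫|v| dt — sum the magnitudes of each area piece.
0–4 s: |½(4 + 8)(4)| = 24 m
4–5 s: |½(8 + 6)(1)| = 7 m
5–11 s: v = 0 at t = 8 s; triangle areas 9 + 9 = 18 m
11–15 s: |½(-6 + 0)(4)| = 12 m
15–19 s: |½(0 + -10)(4)| = 20 m
Total distance = 81 m

81 m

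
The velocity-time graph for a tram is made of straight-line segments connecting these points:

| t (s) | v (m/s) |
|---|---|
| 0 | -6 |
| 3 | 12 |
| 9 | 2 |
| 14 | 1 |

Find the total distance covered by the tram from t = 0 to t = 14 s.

Total distance travelled is ∫|v| dt — sum the magnitudes of each area piece.
0–3 s: v = 0 at t = 1 s; triangle areas 3 + 12 = 15 m
3–9 s: |½(12 + 2)(6)| = 42 m
9–14 s: |½(2 + 1)(5)| = 7.5 m
Total distance = 64.5 m

64.5 m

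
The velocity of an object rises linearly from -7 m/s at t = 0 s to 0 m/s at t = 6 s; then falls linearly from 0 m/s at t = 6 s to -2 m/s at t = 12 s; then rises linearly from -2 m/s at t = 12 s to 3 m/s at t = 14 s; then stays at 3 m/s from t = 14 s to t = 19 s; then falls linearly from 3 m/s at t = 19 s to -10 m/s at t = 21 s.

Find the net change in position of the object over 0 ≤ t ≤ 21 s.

-18 m

Net displacement equals the area under the velocity-time graph (areas below the axis count negative).
0–6 s: ½(-7 + 0)(6) = -21 m
6–12 s: ½(0 + -2)(6) = -6 m
12–14 s: ½(-2 + 3)(2) = 1 m
14–19 s: 3 × 5 = 15 m
19–21 s: ½(3 + -10)(2) = -7 m
Net displacement = -18 m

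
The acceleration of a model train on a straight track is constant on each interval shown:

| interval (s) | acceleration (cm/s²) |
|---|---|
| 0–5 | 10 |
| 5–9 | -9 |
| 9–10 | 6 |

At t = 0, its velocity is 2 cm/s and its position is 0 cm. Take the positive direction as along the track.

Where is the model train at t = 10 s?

290 cm

On each constant-a segment, Δv = aΔt and Δx = v₀Δt + ½aΔt²; chain segment to segment.
0–5 s: v starts 2 cm/s; Δx = 2·5 + ½·10·5² = 135 cm; v ends 52 cm/s.
5–9 s: v starts 52 cm/s; Δx = 52·4 + ½·-9·4² = 136 cm; v ends 16 cm/s.
9–10 s: v starts 16 cm/s; Δx = 16·1 + ½·6·1² = 19 cm; v ends 22 cm/s.
x(10) = 0 + Σ Δx = 290 cm.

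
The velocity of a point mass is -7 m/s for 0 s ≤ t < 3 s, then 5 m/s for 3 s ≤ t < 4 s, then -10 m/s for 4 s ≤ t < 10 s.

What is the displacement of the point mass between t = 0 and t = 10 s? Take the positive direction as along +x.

-76 m

Net displacement equals the area under the velocity-time graph (areas below the axis count negative).
0–3 s: -7 × 3 = -21 m
3–4 s: 5 × 1 = 5 m
4–10 s: -10 × 6 = -60 m
Net displacement = -76 m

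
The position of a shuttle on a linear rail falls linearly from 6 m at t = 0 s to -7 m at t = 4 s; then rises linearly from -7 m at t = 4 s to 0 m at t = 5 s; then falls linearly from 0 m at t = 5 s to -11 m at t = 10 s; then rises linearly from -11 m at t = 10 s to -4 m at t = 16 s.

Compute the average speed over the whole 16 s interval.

2.375 m/s

Average speed = (total path length)/(elapsed time); on a piecewise-linear x-t graph the path length is Σ|Δx|.
0–4 s: |Δx| = |-7 − 6| = 13 m
4–5 s: |Δx| = |0 − -7| = 7 m
5–10 s: |Δx| = |-11 − 0| = 11 m
10–16 s: |Δx| = |-4 − -11| = 7 m
Total path = 38 m; average speed = 38/16 = 2.375 m/s.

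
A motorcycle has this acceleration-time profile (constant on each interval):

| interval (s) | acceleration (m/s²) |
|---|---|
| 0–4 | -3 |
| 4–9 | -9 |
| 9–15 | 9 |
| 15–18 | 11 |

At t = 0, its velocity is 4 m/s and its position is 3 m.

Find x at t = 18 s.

-261 m

On each constant-a segment, Δv = aΔt and Δx = v₀Δt + ½aΔt²; chain segment to segment.
0–4 s: v starts 4 m/s; Δx = 4·4 + ½·-3·4² = -8 m; v ends -8 m/s.
4–9 s: v starts -8 m/s; Δx = -8·5 + ½·-9·5² = -152.5 m; v ends -53 m/s.
9–15 s: v starts -53 m/s; Δx = -53·6 + ½·9·6² = -156 m; v ends 1 m/s.
15–18 s: v starts 1 m/s; Δx = 1·3 + ½·11·3² = 52.5 m; v ends 34 m/s.
x(18) = 3 + Σ Δx = -261 m.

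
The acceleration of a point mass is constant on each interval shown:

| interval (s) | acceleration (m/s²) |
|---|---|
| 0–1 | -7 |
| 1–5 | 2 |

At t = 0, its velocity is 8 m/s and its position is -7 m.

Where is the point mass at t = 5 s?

On each constant-a segment, Δv = aΔt and Δx = v₀Δt + ½aΔt²; chain segment to segment.
0–1 s: v starts 8 m/s; Δx = 8·1 + ½·-7·1² = 4.5 m; v ends 1 m/s.
1–5 s: v starts 1 m/s; Δx = 1·4 + ½·2·4² = 20 m; v ends 9 m/s.
x(5) = -7 + Σ Δx = 17.5 m.

17.5 m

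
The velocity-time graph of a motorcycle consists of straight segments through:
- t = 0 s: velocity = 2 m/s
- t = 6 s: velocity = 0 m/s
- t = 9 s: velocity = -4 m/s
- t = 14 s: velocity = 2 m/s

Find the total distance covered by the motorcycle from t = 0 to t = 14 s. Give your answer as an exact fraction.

Total distance travelled is ∫|v| dt — sum the magnitudes of each area piece.
0–6 s: |½(2 + 0)(6)| = 6 m
6–9 s: |½(0 + -4)(3)| = 6 m
9–14 s: v = 0 at t = 37/3 s; triangle areas 20/3 + 5/3 = 25/3 m
Total distance = 61/3 m

61/3 m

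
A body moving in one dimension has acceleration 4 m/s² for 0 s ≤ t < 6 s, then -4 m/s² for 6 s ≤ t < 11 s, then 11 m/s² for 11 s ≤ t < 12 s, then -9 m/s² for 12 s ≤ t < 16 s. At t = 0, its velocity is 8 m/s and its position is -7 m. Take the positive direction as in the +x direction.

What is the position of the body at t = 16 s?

On each constant-a segment, Δv = aΔt and Δx = v₀Δt + ½aΔt²; chain segment to segment.
0–6 s: v starts 8 m/s; Δx = 8·6 + ½·4·6² = 120 m; v ends 32 m/s.
6–11 s: v starts 32 m/s; Δx = 32·5 + ½·-4·5² = 110 m; v ends 12 m/s.
11–12 s: v starts 12 m/s; Δx = 12·1 + ½·11·1² = 17.5 m; v ends 23 m/s.
12–16 s: v starts 23 m/s; Δx = 23·4 + ½·-9·4² = 20 m; v ends -13 m/s.
x(16) = -7 + Σ Δx = 260.5 m.

260.5 m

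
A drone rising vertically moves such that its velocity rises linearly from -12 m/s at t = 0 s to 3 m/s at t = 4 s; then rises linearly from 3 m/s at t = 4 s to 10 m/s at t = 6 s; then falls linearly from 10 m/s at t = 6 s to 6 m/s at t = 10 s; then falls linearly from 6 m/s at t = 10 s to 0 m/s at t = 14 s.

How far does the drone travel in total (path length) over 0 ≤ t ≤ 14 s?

77.4 m

Total distance travelled is ∫|v| dt — sum the magnitudes of each area piece.
0–4 s: v = 0 at t = 3.2 s; triangle areas 19.2 + 1.2 = 20.4 m
4–6 s: |½(3 + 10)(2)| = 13 m
6–10 s: |½(10 + 6)(4)| = 32 m
10–14 s: |½(6 + 0)(4)| = 12 m
Total distance = 77.4 m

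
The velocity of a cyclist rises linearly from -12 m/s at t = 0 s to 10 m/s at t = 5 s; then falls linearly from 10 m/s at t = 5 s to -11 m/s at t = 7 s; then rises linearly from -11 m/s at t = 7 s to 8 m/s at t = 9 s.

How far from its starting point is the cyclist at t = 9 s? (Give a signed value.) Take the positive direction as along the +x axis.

Net displacement equals the area under the velocity-time graph (areas below the axis count negative).
0–5 s: ½(-12 + 10)(5) = -5 m
5–7 s: ½(10 + -11)(2) = -1 m
7–9 s: ½(-11 + 8)(2) = -3 m
Net displacement = -9 m

-9 m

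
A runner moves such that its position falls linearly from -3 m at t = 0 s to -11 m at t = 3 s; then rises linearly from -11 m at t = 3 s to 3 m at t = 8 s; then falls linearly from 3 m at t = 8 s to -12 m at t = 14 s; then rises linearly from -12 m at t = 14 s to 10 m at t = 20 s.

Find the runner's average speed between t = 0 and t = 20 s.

Average speed = (total path length)/(elapsed time); on a piecewise-linear x-t graph the path length is Σ|Δx|.
0–3 s: |Δx| = |-11 − -3| = 8 m
3–8 s: |Δx| = |3 − -11| = 14 m
8–14 s: |Δx| = |-12 − 3| = 15 m
14–20 s: |Δx| = |10 − -12| = 22 m
Total path = 59 m; average speed = 59/20 = 2.95 m/s.

2.95 m/s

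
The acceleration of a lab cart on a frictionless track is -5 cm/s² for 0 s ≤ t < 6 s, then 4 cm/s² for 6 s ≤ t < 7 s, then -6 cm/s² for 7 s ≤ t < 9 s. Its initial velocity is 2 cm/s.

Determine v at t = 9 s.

-36 cm/s

Δv equals the area under the a-t graph; then v = v₀ + Δv.
0–6 s: -5 × 6 = -30 cm/s
6–7 s: 4 × 1 = 4 cm/s
7–9 s: -6 × 2 = -12 cm/s
Δv = -38 cm/s, so v(9) = 2 + (-38) = -36 cm/s.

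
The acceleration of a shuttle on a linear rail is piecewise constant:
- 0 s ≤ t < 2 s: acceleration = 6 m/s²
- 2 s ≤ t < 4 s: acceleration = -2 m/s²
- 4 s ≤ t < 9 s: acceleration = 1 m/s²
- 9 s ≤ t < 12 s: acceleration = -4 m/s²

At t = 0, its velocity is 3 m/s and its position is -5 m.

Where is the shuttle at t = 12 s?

136.5 m

On each constant-a segment, Δv = aΔt and Δx = v₀Δt + ½aΔt²; chain segment to segment.
0–2 s: v starts 3 m/s; Δx = 3·2 + ½·6·2² = 18 m; v ends 15 m/s.
2–4 s: v starts 15 m/s; Δx = 15·2 + ½·-2·2² = 26 m; v ends 11 m/s.
4–9 s: v starts 11 m/s; Δx = 11·5 + ½·1·5² = 67.5 m; v ends 16 m/s.
9–12 s: v starts 16 m/s; Δx = 16·3 + ½·-4·3² = 30 m; v ends 4 m/s.
x(12) = -5 + Σ Δx = 136.5 m.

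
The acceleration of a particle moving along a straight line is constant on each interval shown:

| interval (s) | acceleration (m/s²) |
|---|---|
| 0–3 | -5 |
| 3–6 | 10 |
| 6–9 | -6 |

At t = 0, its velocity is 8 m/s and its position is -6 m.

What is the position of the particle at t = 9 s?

61.5 m

On each constant-a segment, Δv = aΔt and Δx = v₀Δt + ½aΔt²; chain segment to segment.
0–3 s: v starts 8 m/s; Δx = 8·3 + ½·-5·3² = 1.5 m; v ends -7 m/s.
3–6 s: v starts -7 m/s; Δx = -7·3 + ½·10·3² = 24 m; v ends 23 m/s.
6–9 s: v starts 23 m/s; Δx = 23·3 + ½·-6·3² = 42 m; v ends 5 m/s.
x(9) = -6 + Σ Δx = 61.5 m.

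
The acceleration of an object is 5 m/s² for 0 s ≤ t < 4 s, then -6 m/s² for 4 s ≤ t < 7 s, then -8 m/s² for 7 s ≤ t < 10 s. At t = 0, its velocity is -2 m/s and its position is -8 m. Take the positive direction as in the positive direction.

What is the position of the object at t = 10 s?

On each constant-a segment, Δv = aΔt and Δx = v₀Δt + ½aΔt²; chain segment to segment.
0–4 s: v starts -2 m/s; Δx = -2·4 + ½·5·4² = 32 m; v ends 18 m/s.
4–7 s: v starts 18 m/s; Δx = 18·3 + ½·-6·3² = 27 m; v ends 0 m/s.
7–10 s: v starts 0 m/s; Δx = 0·3 + ½·-8·3² = -36 m; v ends -24 m/s.
x(10) = -8 + Σ Δx = 15 m.

15 m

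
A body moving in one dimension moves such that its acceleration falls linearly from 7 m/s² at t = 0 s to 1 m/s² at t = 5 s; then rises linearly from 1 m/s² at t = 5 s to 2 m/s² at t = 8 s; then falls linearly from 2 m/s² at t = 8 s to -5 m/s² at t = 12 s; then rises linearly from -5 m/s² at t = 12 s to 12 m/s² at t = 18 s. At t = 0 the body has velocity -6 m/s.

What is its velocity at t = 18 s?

33.5 m/s

Δv equals the area under the a-t graph; then v = v₀ + Δv.
0–5 s: ½(7 + 1)(5) = 20 m/s
5–8 s: ½(1 + 2)(3) = 4.5 m/s
8–12 s: ½(2 + -5)(4) = -6 m/s
12–18 s: ½(-5 + 12)(6) = 21 m/s
Δv = 39.5 m/s, so v(18) = -6 + (39.5) = 33.5 m/s.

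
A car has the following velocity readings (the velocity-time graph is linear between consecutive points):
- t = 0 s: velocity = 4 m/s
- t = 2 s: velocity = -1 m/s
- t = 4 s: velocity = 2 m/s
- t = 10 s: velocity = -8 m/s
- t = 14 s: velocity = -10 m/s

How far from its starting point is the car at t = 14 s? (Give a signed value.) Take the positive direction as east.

Net displacement equals the area under the velocity-time graph (areas below the axis count negative).
0–2 s: ½(4 + -1)(2) = 3 m
2–4 s: ½(-1 + 2)(2) = 1 m
4–10 s: ½(2 + -8)(6) = -18 m
10–14 s: ½(-8 + -10)(4) = -36 m
Net displacement = -50 m

-50 m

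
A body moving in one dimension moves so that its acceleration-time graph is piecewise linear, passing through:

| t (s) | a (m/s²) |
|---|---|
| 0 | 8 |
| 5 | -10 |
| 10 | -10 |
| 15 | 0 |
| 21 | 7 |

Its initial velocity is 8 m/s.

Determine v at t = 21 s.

-51 m/s

Δv equals the area under the a-t graph; then v = v₀ + Δv.
0–5 s: ½(8 + -10)(5) = -5 m/s
5–10 s: -10 × 5 = -50 m/s
10–15 s: ½(-10 + 0)(5) = -25 m/s
15–21 s: ½(0 + 7)(6) = 21 m/s
Δv = -59 m/s, so v(21) = 8 + (-59) = -51 m/s.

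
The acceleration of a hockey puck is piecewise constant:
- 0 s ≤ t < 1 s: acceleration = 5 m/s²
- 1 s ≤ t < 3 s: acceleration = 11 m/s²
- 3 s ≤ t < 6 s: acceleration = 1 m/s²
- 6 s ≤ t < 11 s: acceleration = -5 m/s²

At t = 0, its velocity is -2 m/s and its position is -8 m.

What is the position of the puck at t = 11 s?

On each constant-a segment, Δv = aΔt and Δx = v₀Δt + ½aΔt²; chain segment to segment.
0–1 s: v starts -2 m/s; Δx = -2·1 + ½·5·1² = 0.5 m; v ends 3 m/s.
1–3 s: v starts 3 m/s; Δx = 3·2 + ½·11·2² = 28 m; v ends 25 m/s.
3–6 s: v starts 25 m/s; Δx = 25·3 + ½·1·3² = 79.5 m; v ends 28 m/s.
6–11 s: v starts 28 m/s; Δx = 28·5 + ½·-5·5² = 77.5 m; v ends 3 m/s.
x(11) = -8 + Σ Δx = 177.5 m.

177.5 m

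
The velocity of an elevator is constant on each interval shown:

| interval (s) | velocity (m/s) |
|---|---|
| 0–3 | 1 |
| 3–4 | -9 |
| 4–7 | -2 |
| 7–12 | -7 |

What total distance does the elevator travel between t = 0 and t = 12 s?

53 m

Total distance travelled is ∫|v| dt — sum the magnitudes of each area piece.
0–3 s: |1| × 3 = 3 m
3–4 s: |-9| × 1 = 9 m
4–7 s: |-2| × 3 = 6 m
7–12 s: |-7| × 5 = 35 m
Total distance = 53 m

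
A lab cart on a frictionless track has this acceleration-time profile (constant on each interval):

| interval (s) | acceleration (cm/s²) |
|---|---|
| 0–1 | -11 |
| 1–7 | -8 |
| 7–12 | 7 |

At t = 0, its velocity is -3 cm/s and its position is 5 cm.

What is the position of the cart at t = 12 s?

-454 cm

On each constant-a segment, Δv = aΔt and Δx = v₀Δt + ½aΔt²; chain segment to segment.
0–1 s: v starts -3 cm/s; Δx = -3·1 + ½·-11·1² = -8.5 cm; v ends -14 cm/s.
1–7 s: v starts -14 cm/s; Δx = -14·6 + ½·-8·6² = -228 cm; v ends -62 cm/s.
7–12 s: v starts -62 cm/s; Δx = -62·5 + ½·7·5² = -222.5 cm; v ends -27 cm/s.
x(12) = 5 + Σ Δx = -454 cm.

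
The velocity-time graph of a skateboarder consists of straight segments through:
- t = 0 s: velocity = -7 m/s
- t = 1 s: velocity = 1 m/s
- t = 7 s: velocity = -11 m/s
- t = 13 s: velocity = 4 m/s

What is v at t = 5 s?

-7 m/s

On 1–7 s the graph is linear from 1 to -11 m/s: v(5) = 1 + (-11 − 1)·(5 − 1)/(7 − 1) = -7 m/s.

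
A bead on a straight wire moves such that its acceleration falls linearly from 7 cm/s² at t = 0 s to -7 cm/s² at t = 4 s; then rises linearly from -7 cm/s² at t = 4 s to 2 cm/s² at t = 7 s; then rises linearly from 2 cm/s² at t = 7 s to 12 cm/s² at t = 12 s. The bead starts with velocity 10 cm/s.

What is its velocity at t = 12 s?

37.5 cm/s

Δv equals the area under the a-t graph; then v = v₀ + Δv.
0–4 s: ½(7 + -7)(4) = 0 cm/s
4–7 s: ½(-7 + 2)(3) = -7.5 cm/s
7–12 s: ½(2 + 12)(5) = 35 cm/s
Δv = 27.5 cm/s, so v(12) = 10 + (27.5) = 37.5 cm/s.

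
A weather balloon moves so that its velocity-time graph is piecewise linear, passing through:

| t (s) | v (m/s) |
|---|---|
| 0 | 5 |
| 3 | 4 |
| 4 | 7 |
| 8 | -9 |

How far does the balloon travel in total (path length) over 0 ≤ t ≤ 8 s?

35.25 m

Distance (not displacement) is the total path length: add the absolute areas under v-t.
0–3 s: |½(5 + 4)(3)| = 13.5 m
3–4 s: |½(4 + 7)(1)| = 5.5 m
4–8 s: v = 0 at t = 5.75 s; triangle areas 6.125 + 10.125 = 16.25 m
Total distance = 35.25 m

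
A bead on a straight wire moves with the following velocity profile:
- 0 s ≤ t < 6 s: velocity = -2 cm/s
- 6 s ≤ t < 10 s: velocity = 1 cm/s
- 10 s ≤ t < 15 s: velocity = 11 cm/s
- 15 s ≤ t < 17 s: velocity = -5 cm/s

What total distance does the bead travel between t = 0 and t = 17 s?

81 cm

Total distance travelled is ∫|v| dt — sum the magnitudes of each area piece.
0–6 s: |-2| × 6 = 12 cm
6–10 s: |1| × 4 = 4 cm
10–15 s: |11| × 5 = 55 cm
15–17 s: |-5| × 2 = 10 cm
Total distance = 81 cm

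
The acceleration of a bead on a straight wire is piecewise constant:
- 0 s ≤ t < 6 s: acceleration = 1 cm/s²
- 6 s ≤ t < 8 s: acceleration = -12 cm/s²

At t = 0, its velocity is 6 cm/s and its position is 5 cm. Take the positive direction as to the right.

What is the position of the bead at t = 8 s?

On each constant-a segment, Δv = aΔt and Δx = v₀Δt + ½aΔt²; chain segment to segment.
0–6 s: v starts 6 cm/s; Δx = 6·6 + ½·1·6² = 54 cm; v ends 12 cm/s.
6–8 s: v starts 12 cm/s; Δx = 12·2 + ½·-12·2² = 0 cm; v ends -12 cm/s.
x(8) = 5 + Σ Δx = 59 cm.

59 cm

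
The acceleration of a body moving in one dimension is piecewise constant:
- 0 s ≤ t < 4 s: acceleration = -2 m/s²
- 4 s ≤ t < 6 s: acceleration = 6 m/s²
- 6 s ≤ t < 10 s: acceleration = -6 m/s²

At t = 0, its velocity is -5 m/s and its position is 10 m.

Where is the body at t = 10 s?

-92 m

On each constant-a segment, Δv = aΔt and Δx = v₀Δt + ½aΔt²; chain segment to segment.
0–4 s: v starts -5 m/s; Δx = -5·4 + ½·-2·4² = -36 m; v ends -13 m/s.
4–6 s: v starts -13 m/s; Δx = -13·2 + ½·6·2² = -14 m; v ends -1 m/s.
6–10 s: v starts -1 m/s; Δx = -1·4 + ½·-6·4² = -52 m; v ends -25 m/s.
x(10) = 10 + Σ Δx = -92 m.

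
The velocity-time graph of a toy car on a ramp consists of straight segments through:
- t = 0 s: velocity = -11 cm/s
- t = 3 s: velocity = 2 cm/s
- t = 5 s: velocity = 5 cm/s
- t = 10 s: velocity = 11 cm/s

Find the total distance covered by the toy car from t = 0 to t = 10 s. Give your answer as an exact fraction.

1597/26 cm

Total distance travelled is ∫|v| dt — sum the magnitudes of each area piece.
0–3 s: v = 0 at t = 33/13 s; triangle areas 363/26 + 6/13 = 375/26 cm
3–5 s: |½(2 + 5)(2)| = 7 cm
5–10 s: |½(5 + 11)(5)| = 40 cm
Total distance = 1597/26 cm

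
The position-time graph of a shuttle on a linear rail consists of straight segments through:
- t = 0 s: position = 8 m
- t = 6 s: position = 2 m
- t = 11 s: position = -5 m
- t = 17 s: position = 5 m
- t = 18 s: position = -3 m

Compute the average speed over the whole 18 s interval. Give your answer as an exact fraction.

Average speed = (total path length)/(elapsed time); on a piecewise-linear x-t graph the path length is Σ|Δx|.
0–6 s: |Δx| = |2 − 8| = 6 m
6–11 s: |Δx| = |-5 − 2| = 7 m
11–17 s: |Δx| = |5 − -5| = 10 m
17–18 s: |Δx| = |-3 − 5| = 8 m
Total path = 31 m; average speed = 31/18 = 31/18 m/s.

31/18 m/s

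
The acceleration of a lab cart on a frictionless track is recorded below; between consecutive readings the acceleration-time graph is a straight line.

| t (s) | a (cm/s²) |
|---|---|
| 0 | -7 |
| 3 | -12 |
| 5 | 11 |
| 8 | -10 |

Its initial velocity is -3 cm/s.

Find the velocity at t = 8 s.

-31 cm/s

Δv equals the area under the a-t graph; then v = v₀ + Δv.
0–3 s: ½(-7 + -12)(3) = -28.5 cm/s
3–5 s: ½(-12 + 11)(2) = -1 cm/s
5–8 s: ½(11 + -10)(3) = 1.5 cm/s
Δv = -28 cm/s, so v(8) = -3 + (-28) = -31 cm/s.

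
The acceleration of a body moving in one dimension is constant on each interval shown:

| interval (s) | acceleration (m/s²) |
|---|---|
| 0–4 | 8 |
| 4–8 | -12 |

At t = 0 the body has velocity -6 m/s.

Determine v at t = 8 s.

-22 m/s

Δv equals the area under the a-t graph; then v = v₀ + Δv.
0–4 s: 8 × 4 = 32 m/s
4–8 s: -12 × 4 = -48 m/s
Δv = -16 m/s, so v(8) = -6 + (-16) = -22 m/s.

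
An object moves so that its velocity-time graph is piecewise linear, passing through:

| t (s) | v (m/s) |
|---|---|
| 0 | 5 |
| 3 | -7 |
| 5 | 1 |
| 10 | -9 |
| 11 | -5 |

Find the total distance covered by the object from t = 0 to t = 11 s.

43 m

Total distance travelled is ∫|v| dt — sum the magnitudes of each area piece.
0–3 s: v = 0 at t = 1.25 s; triangle areas 3.125 + 6.125 = 9.25 m
3–5 s: v = 0 at t = 4.75 s; triangle areas 6.125 + 0.125 = 6.25 m
5–10 s: v = 0 at t = 5.5 s; triangle areas 0.25 + 20.25 = 20.5 m
10–11 s: |½(-9 + -5)(1)| = 7 m
Total distance = 43 m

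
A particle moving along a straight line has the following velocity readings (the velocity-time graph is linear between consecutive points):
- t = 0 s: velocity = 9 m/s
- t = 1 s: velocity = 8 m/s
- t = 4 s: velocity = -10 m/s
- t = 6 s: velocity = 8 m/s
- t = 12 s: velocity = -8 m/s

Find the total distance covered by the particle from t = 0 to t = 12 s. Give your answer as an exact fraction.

995/18 m

Distance (not displacement) is the total path length: add the absolute areas under v-t.
0–1 s: |½(9 + 8)(1)| = 8.5 m
1–4 s: v = 0 at t = 7/3 s; triangle areas 16/3 + 25/3 = 41/3 m
4–6 s: v = 0 at t = 46/9 s; triangle areas 50/9 + 32/9 = 82/9 m
6–12 s: v = 0 at t = 9 s; triangle areas 12 + 12 = 24 m
Total distance = 995/18 m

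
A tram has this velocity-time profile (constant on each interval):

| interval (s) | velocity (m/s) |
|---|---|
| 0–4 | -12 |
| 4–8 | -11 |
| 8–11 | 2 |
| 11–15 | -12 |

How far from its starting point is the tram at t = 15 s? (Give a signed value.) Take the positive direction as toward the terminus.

Net displacement equals the area under the velocity-time graph (areas below the axis count negative).
0–4 s: -12 × 4 = -48 m
4–8 s: -11 × 4 = -44 m
8–11 s: 2 × 3 = 6 m
11–15 s: -12 × 4 = -48 m
Net displacement = -134 m

-134 m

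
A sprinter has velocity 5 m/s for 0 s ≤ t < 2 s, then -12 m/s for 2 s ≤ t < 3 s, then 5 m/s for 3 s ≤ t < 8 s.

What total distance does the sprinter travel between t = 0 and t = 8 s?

Distance (not displacement) is the total path length: add the absolute areas under v-t.
0–2 s: |5| × 2 = 10 m
2–3 s: |-12| × 1 = 12 m
3–8 s: |5| × 5 = 25 m
Total distance = 47 m

47 m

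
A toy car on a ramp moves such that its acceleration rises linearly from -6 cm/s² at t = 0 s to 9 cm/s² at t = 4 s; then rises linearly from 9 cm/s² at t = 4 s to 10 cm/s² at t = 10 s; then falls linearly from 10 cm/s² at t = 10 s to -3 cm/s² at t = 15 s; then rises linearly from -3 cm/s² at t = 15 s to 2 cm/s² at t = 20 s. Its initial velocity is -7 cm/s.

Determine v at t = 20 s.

Δv equals the area under the a-t graph; then v = v₀ + Δv.
0–4 s: ½(-6 + 9)(4) = 6 cm/s
4–10 s: ½(9 + 10)(6) = 57 cm/s
10–15 s: ½(10 + -3)(5) = 17.5 cm/s
15–20 s: ½(-3 + 2)(5) = -2.5 cm/s
Δv = 78 cm/s, so v(20) = -7 + (78) = 71 cm/s.

71 cm/s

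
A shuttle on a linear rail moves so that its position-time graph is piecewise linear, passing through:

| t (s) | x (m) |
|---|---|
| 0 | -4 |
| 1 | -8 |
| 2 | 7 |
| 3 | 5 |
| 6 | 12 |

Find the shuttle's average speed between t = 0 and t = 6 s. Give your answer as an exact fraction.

14/3 m/s

Average speed = (total path length)/(elapsed time); on a piecewise-linear x-t graph the path length is Σ|Δx|.
0–1 s: |Δx| = |-8 − -4| = 4 m
1–2 s: |Δx| = |7 − -8| = 15 m
2–3 s: |Δx| = |5 − 7| = 2 m
3–6 s: |Δx| = |12 − 5| = 7 m
Total path = 28 m; average speed = 28/6 = 14/3 m/s.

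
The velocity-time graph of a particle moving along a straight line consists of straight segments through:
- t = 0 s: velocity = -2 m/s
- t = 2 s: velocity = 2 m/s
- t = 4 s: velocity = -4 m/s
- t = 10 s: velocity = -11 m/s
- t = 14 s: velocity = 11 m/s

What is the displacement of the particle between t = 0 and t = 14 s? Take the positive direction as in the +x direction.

Displacement is the signed area under the v-t curve.
0–2 s: ½(-2 + 2)(2) = 0 m
2–4 s: ½(2 + -4)(2) = -2 m
4–10 s: ½(-4 + -11)(6) = -45 m
10–14 s: ½(-11 + 11)(4) = 0 m
Net displacement = -47 m

-47 m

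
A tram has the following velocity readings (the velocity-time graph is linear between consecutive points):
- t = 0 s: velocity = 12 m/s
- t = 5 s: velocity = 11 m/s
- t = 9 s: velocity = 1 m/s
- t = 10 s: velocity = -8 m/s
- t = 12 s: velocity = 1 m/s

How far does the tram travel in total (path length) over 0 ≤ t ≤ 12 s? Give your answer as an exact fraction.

277/3 m

Distance (not displacement) is the total path length: add the absolute areas under v-t.
0–5 s: |½(12 + 11)(5)| = 57.5 m
5–9 s: |½(11 + 1)(4)| = 24 m
9–10 s: v = 0 at t = 82/9 s; triangle areas 1/18 + 32/9 = 65/18 m
10–12 s: v = 0 at t = 106/9 s; triangle areas 64/9 + 1/9 = 65/9 m
Total distance = 277/3 m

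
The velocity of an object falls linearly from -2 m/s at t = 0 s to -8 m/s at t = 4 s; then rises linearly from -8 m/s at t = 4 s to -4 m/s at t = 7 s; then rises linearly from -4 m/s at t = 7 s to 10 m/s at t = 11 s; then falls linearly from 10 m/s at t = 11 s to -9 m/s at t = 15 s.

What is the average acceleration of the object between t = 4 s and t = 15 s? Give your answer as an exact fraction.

Average acceleration = Δv/Δt = (-9 − -8)/(15 − 4) = -1/11 m/s².

-1/11 m/s²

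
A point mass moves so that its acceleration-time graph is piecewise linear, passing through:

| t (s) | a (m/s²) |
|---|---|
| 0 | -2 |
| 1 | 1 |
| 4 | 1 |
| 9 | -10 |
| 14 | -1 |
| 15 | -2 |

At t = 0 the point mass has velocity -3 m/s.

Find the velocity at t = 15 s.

-52 m/s

Δv equals the area under the a-t graph; then v = v₀ + Δv.
0–1 s: ½(-2 + 1)(1) = -0.5 m/s
1–4 s: 1 × 3 = 3 m/s
4–9 s: ½(1 + -10)(5) = -22.5 m/s
9–14 s: ½(-10 + -1)(5) = -27.5 m/s
14–15 s: ½(-1 + -2)(1) = -1.5 m/s
Δv = -49 m/s, so v(15) = -3 + (-49) = -52 m/s.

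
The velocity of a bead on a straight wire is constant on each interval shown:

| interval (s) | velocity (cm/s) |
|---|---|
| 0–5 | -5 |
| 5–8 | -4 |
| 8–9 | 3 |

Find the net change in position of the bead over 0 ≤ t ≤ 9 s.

Displacement is the signed area under the v-t curve.
0–5 s: -5 × 5 = -25 cm
5–8 s: -4 × 3 = -12 cm
8–9 s: 3 × 1 = 3 cm
Net displacement = -34 cm

-34 cm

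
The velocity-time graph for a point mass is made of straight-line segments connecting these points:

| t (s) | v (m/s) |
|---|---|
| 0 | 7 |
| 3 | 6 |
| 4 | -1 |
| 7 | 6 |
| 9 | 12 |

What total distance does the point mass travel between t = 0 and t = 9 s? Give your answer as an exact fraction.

673/14 m

Distance (not displacement) is the total path length: add the absolute areas under v-t.
0–3 s: |½(7 + 6)(3)| = 19.5 m
3–4 s: v = 0 at t = 27/7 s; triangle areas 18/7 + 1/14 = 37/14 m
4–7 s: v = 0 at t = 31/7 s; triangle areas 3/14 + 54/7 = 111/14 m
7–9 s: |½(6 + 12)(2)| = 18 m
Total distance = 673/14 m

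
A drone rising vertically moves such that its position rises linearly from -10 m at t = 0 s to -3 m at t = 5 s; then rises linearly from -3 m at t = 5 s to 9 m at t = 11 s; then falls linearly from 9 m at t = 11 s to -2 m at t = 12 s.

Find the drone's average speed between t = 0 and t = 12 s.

Average speed = (total path length)/(elapsed time); on a piecewise-linear x-t graph the path length is Σ|Δx|.
0–5 s: |Δx| = |-3 − -10| = 7 m
5–11 s: |Δx| = |9 − -3| = 12 m
11–12 s: |Δx| = |-2 − 9| = 11 m
Total path = 30 m; average speed = 30/12 = 2.5 m/s.

2.5 m/s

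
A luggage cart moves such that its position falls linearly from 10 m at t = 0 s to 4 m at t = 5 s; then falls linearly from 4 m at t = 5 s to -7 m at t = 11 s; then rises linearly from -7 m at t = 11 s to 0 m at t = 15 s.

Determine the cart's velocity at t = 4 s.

-1.2 m/s

Velocity is the slope of the x-t graph on 0–5 s: (4 − 10)/(5 − 0) = -1.2 m/s.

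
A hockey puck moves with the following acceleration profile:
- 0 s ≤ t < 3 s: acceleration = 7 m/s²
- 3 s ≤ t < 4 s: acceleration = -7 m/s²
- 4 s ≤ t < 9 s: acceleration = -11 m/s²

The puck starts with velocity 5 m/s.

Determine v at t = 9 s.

-36 m/s

Δv equals the area under the a-t graph; then v = v₀ + Δv.
0–3 s: 7 × 3 = 21 m/s
3–4 s: -7 × 1 = -7 m/s
4–9 s: -11 × 5 = -55 m/s
Δv = -41 m/s, so v(9) = 5 + (-41) = -36 m/s.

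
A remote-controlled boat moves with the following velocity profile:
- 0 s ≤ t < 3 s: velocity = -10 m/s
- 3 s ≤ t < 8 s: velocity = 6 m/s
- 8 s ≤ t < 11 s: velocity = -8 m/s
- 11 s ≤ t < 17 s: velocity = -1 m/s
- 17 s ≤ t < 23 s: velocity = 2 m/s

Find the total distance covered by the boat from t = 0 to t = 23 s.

Distance (not displacement) is the total path length: add the absolute areas under v-t.
0–3 s: |-10| × 3 = 30 m
3–8 s: |6| × 5 = 30 m
8–11 s: |-8| × 3 = 24 m
11–17 s: |-1| × 6 = 6 m
17–23 s: |2| × 6 = 12 m
Total distance = 102 m

102 m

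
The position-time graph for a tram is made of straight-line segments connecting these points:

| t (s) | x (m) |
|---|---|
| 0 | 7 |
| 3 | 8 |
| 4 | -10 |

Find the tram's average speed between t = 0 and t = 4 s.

4.75 m/s

Average speed = (total path length)/(elapsed time); on a piecewise-linear x-t graph the path length is Σ|Δx|.
0–3 s: |Δx| = |8 − 7| = 1 m
3–4 s: |Δx| = |-10 − 8| = 18 m
Total path = 19 m; average speed = 19/4 = 4.75 m/s.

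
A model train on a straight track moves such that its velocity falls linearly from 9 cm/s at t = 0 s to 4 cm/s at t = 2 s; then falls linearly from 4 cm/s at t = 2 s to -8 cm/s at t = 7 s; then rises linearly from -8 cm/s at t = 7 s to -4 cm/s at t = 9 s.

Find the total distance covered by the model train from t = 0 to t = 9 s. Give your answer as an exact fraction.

125/3 cm

Total distance travelled is ∫|v| dt — sum the magnitudes of each area piece.
0–2 s: |½(9 + 4)(2)| = 13 cm
2–7 s: v = 0 at t = 11/3 s; triangle areas 10/3 + 40/3 = 50/3 cm
7–9 s: |½(-8 + -4)(2)| = 12 cm
Total distance = 125/3 cm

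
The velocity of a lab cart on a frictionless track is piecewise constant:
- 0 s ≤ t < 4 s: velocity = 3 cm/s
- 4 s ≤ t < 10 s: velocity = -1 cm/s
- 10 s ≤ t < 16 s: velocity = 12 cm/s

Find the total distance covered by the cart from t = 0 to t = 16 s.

90 cm

Total distance travelled is ∫|v| dt — sum the magnitudes of each area piece.
0–4 s: |3| × 4 = 12 cm
4–10 s: |-1| × 6 = 6 cm
10–16 s: |12| × 6 = 72 cm
Total distance = 90 cm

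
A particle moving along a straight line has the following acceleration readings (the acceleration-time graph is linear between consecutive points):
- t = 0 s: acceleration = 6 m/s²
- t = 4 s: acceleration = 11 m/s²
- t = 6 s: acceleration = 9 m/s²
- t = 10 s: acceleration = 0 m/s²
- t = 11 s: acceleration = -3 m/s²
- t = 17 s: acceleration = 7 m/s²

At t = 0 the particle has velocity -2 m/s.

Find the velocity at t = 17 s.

Δv equals the area under the a-t graph; then v = v₀ + Δv.
0–4 s: ½(6 + 11)(4) = 34 m/s
4–6 s: ½(11 + 9)(2) = 20 m/s
6–10 s: ½(9 + 0)(4) = 18 m/s
10–11 s: ½(0 + -3)(1) = -1.5 m/s
11–17 s: ½(-3 + 7)(6) = 12 m/s
Δv = 82.5 m/s, so v(17) = -2 + (82.5) = 80.5 m/s.

80.5 m/s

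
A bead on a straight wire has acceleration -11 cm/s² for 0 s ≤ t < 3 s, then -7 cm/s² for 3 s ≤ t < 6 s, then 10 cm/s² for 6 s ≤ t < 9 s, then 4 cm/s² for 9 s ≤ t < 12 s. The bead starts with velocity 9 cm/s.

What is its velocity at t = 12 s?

-3 cm/s

Δv equals the area under the a-t graph; then v = v₀ + Δv.
0–3 s: -11 × 3 = -33 cm/s
3–6 s: -7 × 3 = -21 cm/s
6–9 s: 10 × 3 = 30 cm/s
9–12 s: 4 × 3 = 12 cm/s
Δv = -12 cm/s, so v(12) = 9 + (-12) = -3 cm/s.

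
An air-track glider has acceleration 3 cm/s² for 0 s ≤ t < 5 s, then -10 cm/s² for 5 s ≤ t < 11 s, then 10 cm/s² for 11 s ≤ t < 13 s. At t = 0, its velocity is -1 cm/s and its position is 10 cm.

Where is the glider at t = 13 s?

-125.5 cm

On each constant-a segment, Δv = aΔt and Δx = v₀Δt + ½aΔt²; chain segment to segment.
0–5 s: v starts -1 cm/s; Δx = -1·5 + ½·3·5² = 32.5 cm; v ends 14 cm/s.
5–11 s: v starts 14 cm/s; Δx = 14·6 + ½·-10·6² = -96 cm; v ends -46 cm/s.
11–13 s: v starts -46 cm/s; Δx = -46·2 + ½·10·2² = -72 cm; v ends -26 cm/s.
x(13) = 10 + Σ Δx = -125.5 cm.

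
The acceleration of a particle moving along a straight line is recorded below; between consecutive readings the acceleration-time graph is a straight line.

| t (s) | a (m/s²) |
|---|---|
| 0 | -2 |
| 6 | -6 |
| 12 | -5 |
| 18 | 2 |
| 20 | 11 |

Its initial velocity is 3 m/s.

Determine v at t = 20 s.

Δv equals the area under the a-t graph; then v = v₀ + Δv.
0–6 s: ½(-2 + -6)(6) = -24 m/s
6–12 s: ½(-6 + -5)(6) = -33 m/s
12–18 s: ½(-5 + 2)(6) = -9 m/s
18–20 s: ½(2 + 11)(2) = 13 m/s
Δv = -53 m/s, so v(20) = 3 + (-53) = -50 m/s.

-50 m/s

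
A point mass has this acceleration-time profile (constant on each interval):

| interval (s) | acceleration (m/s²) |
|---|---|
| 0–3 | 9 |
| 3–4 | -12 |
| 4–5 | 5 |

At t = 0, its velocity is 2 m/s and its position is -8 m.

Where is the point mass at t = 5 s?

On each constant-a segment, Δv = aΔt and Δx = v₀Δt + ½aΔt²; chain segment to segment.
0–3 s: v starts 2 m/s; Δx = 2·3 + ½·9·3² = 46.5 m; v ends 29 m/s.
3–4 s: v starts 29 m/s; Δx = 29·1 + ½·-12·1² = 23 m; v ends 17 m/s.
4–5 s: v starts 17 m/s; Δx = 17·1 + ½·5·1² = 19.5 m; v ends 22 m/s.
x(5) = -8 + Σ Δx = 81 m.

81 m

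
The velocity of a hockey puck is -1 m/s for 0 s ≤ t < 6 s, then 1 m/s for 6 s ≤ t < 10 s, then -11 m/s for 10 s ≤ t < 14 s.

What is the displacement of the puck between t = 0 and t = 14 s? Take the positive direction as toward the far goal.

-46 m

Net displacement equals the area under the velocity-time graph (areas below the axis count negative).
0–6 s: -1 × 6 = -6 m
6–10 s: 1 × 4 = 4 m
10–14 s: -11 × 4 = -44 m
Net displacement = -46 m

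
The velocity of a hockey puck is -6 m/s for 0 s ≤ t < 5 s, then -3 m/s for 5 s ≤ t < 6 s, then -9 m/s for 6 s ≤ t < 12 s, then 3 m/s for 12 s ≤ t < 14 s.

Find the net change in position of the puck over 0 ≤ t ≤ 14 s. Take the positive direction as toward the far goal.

Net displacement equals the area under the velocity-time graph (areas below the axis count negative).
0–5 s: -6 × 5 = -30 m
5–6 s: -3 × 1 = -3 m
6–12 s: -9 × 6 = -54 m
12–14 s: 3 × 2 = 6 m
Net displacement = -81 m

-81 m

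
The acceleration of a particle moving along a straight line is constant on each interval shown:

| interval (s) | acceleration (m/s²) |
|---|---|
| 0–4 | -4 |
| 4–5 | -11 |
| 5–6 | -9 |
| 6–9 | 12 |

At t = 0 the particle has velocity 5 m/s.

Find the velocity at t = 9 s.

5 m/s

Δv equals the area under the a-t graph; then v = v₀ + Δv.
0–4 s: -4 × 4 = -16 m/s
4–5 s: -11 × 1 = -11 m/s
5–6 s: -9 × 1 = -9 m/s
6–9 s: 12 × 3 = 36 m/s
Δv = 0 m/s, so v(9) = 5 + (0) = 5 m/s.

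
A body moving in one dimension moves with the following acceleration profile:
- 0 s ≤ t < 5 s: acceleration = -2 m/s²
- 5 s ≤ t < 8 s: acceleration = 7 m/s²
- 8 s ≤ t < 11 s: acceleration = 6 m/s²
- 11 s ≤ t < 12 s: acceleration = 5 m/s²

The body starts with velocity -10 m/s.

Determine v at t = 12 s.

Δv equals the area under the a-t graph; then v = v₀ + Δv.
0–5 s: -2 × 5 = -10 m/s
5–8 s: 7 × 3 = 21 m/s
8–11 s: 6 × 3 = 18 m/s
11–12 s: 5 × 1 = 5 m/s
Δv = 34 m/s, so v(12) = -10 + (34) = 24 m/s.

24 m/s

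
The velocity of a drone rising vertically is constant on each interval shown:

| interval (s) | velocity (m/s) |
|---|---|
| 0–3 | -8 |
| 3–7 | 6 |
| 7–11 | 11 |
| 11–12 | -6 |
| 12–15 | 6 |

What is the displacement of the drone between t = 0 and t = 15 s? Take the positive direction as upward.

56 m

Displacement is the signed area under the v-t curve.
0–3 s: -8 × 3 = -24 m
3–7 s: 6 × 4 = 24 m
7–11 s: 11 × 4 = 44 m
11–12 s: -6 × 1 = -6 m
12–15 s: 6 × 3 = 18 m
Net displacement = 56 m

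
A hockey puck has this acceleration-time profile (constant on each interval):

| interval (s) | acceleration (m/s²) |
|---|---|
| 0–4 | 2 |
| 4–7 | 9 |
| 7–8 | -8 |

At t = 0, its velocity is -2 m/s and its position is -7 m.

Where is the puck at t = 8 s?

88.5 m

On each constant-a segment, Δv = aΔt and Δx = v₀Δt + ½aΔt²; chain segment to segment.
0–4 s: v starts -2 m/s; Δx = -2·4 + ½·2·4² = 8 m; v ends 6 m/s.
4–7 s: v starts 6 m/s; Δx = 6·3 + ½·9·3² = 58.5 m; v ends 33 m/s.
7–8 s: v starts 33 m/s; Δx = 33·1 + ½·-8·1² = 29 m; v ends 25 m/s.
x(8) = -7 + Σ Δx = 88.5 m.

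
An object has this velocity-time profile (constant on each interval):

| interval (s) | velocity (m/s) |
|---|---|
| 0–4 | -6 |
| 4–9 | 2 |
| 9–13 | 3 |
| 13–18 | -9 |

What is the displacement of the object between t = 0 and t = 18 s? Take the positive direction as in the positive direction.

Displacement is the signed area under the v-t curve.
0–4 s: -6 × 4 = -24 m
4–9 s: 2 × 5 = 10 m
9–13 s: 3 × 4 = 12 m
13–18 s: -9 × 5 = -45 m
Net displacement = -47 m

-47 m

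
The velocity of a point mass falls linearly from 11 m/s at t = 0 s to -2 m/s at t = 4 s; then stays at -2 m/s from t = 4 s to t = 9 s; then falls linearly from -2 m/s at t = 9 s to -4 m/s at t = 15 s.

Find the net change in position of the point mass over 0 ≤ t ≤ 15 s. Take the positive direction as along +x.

-10 m

Displacement is the signed area under the v-t curve.
0–4 s: ½(11 + -2)(4) = 18 m
4–9 s: -2 × 5 = -10 m
9–15 s: ½(-2 + -4)(6) = -18 m
Net displacement = -10 m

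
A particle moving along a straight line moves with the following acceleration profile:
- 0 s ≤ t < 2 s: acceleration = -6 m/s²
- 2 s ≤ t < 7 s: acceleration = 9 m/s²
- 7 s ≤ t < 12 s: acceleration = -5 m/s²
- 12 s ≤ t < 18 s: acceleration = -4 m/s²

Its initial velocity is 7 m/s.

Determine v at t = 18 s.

Δv equals the area under the a-t graph; then v = v₀ + Δv.
0–2 s: -6 × 2 = -12 m/s
2–7 s: 9 × 5 = 45 m/s
7–12 s: -5 × 5 = -25 m/s
12–18 s: -4 × 6 = -24 m/s
Δv = -16 m/s, so v(18) = 7 + (-16) = -9 m/s.

-9 m/s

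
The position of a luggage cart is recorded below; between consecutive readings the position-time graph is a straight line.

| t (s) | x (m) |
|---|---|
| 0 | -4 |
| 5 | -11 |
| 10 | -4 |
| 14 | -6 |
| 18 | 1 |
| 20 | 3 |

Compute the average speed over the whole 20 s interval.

1.25 m/s

Average speed = (total path length)/(elapsed time); on a piecewise-linear x-t graph the path length is Σ|Δx|.
0–5 s: |Δx| = |-11 − -4| = 7 m
5–10 s: |Δx| = |-4 − -11| = 7 m
10–14 s: |Δx| = |-6 − -4| = 2 m
14–18 s: |Δx| = |1 − -6| = 7 m
18–20 s: |Δx| = |3 − 1| = 2 m
Total path = 25 m; average speed = 25/20 = 1.25 m/s.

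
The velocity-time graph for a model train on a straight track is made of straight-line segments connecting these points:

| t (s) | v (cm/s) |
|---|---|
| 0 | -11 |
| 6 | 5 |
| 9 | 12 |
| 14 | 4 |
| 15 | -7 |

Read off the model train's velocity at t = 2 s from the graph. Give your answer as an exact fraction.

-17/3 cm/s

On 0–6 s the graph is linear from -11 to 5 cm/s: v(2) = -11 + (5 − -11)·(2 − 0)/(6 − 0) = -17/3 cm/s.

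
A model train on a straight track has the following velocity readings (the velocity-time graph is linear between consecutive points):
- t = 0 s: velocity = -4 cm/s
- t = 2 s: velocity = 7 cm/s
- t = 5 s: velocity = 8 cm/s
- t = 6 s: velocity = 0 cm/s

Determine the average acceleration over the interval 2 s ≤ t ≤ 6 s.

Average acceleration = Δv/Δt = (0 − 7)/(6 − 2) = -1.75 cm/s².

-1.75 cm/s²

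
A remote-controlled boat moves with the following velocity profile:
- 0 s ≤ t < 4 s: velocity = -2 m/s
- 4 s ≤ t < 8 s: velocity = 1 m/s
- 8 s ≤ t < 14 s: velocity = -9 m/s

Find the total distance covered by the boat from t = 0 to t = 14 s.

66 m

Total distance travelled is ∫|v| dt — sum the magnitudes of each area piece.
0–4 s: |-2| × 4 = 8 m
4–8 s: |1| × 4 = 4 m
8–14 s: |-9| × 6 = 54 m
Total distance = 66 m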